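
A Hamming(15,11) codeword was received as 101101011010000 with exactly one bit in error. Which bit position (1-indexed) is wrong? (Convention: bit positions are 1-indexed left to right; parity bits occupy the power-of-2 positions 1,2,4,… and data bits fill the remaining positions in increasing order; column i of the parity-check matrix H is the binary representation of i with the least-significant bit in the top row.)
Syndrome s = H · r^T (mod 2), r = 101101011010000:
  s[0] = (101010101010101)·(101101011010000) mod 2 = 1+0+1+0+0+0+0+0+1+0+1+0+0+0+0 mod 2 = 0
  s[1] = (011001100110011)·(101101011010000) mod 2 = 0+0+1+0+0+1+0+0+0+0+1+0+0+0+0 mod 2 = 1
  s[2] = (000111100001111)·(101101011010000) mod 2 = 0+0+0+1+0+1+0+0+0+0+0+0+0+0+0 mod 2 = 0
  s[3] = (000000011111111)·(101101011010000) mod 2 = 0+0+0+0+0+0+0+1+1+0+1+0+0+0+0 mod 2 = 1
Syndrome = 0101
Column i of H is the binary representation of i, so the syndrome is the binary index of the flipped bit.
Read s = 0101 with s[0] as LSB: 0·2^0 + 1·2^1 + 0·2^2 + 1·2^3 = 10.
Error is at bit position 10.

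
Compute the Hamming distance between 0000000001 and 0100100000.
XOR = 0100100001, count of 1s = 3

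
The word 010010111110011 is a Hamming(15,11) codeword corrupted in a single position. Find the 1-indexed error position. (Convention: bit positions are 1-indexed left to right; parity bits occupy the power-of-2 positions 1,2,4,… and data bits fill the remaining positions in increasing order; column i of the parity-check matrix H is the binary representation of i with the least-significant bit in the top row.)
Syndrome s = H · r^T (mod 2), r = 010010111110011:
  s[0] = (101010101010101)·(010010111110011) mod 2 = 0+0+0+0+1+0+1+0+1+0+1+0+0+0+1 mod 2 = 1
  s[1] = (011001100110011)·(010010111110011) mod 2 = 0+1+0+0+0+0+1+0+0+1+1+0+0+1+1 mod 2 = 0
  s[2] = (000111100001111)·(010010111110011) mod 2 = 0+0+0+0+1+0+1+0+0+0+0+0+0+1+1 mod 2 = 0
  s[3] = (000000011111111)·(010010111110011) mod 2 = 0+0+0+0+0+0+0+1+1+1+1+0+0+1+1 mod 2 = 0
Syndrome = 1000
Column i of H is the binary representation of i, so the syndrome is the binary index of the flipped bit.
Read s = 1000 with s[0] as LSB: 1·2^0 + 0·2^1 + 0·2^2 + 0·2^3 = 1.
Error is at bit position 1.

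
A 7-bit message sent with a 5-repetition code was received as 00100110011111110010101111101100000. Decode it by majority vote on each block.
Split into 5-bit blocks and majority-vote each:
  block 1 = 00100: 1 ones, 4 zeros → 0
  block 2 = 11001: 3 ones, 2 zeros → 1
  block 3 = 11111: 5 ones, 0 zeros → 1
  block 4 = 10010: 2 ones, 3 zeros → 0
  block 5 = 10111: 4 ones, 1 zeros → 1
  block 6 = 11011: 4 ones, 1 zeros → 1
  block 7 = 00000: 0 ones, 5 zeros → 0
Decoded = 0110110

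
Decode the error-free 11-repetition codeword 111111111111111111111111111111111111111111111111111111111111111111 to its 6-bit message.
Split into 11-bit blocks: 11111111111 11111111111 11111111111 11111111111 11111111111 11111111111
Data = 111111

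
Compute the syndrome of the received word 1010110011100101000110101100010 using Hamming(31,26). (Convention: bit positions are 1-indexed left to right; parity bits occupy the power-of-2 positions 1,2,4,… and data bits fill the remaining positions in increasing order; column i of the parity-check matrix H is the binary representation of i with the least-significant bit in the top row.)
Syndrome s = H · r^T (mod 2), r = 1010110011100101000110101100010:
  s[0] = (1010101010101010101010101010101)·(1010110011100101000110101100010) mod 2 = 1+0+1+0+1+0+0+0+1+0+1+0+0+0+0+0+0+0+0+0+1+0+1+0+1+0+0+0+0+0+0 mod 2 = 0
  s[1] = (0110011001100110011001100110011)·(1010110011100101000110101100010) mod 2 = 0+0+1+0+0+1+0+0+0+1+1+0+0+1+0+0+0+0+0+0+0+0+1+0+0+1+0+0+0+1+0 mod 2 = 0
  s[2] = (0001111000011110000111100001111)·(1010110011100101000110101100010) mod 2 = 0+0+0+0+1+1+0+0+0+0+0+0+0+1+0+0+0+0+0+1+1+0+1+0+0+0+0+0+0+1+0 mod 2 = 1
  s[3] = (0000000111111110000000011111111)·(1010110011100101000110101100010) mod 2 = 0+0+0+0+0+0+0+0+1+1+1+0+0+1+0+0+0+0+0+0+0+0+0+0+1+1+0+0+0+1+0 mod 2 = 1
  s[4] = (0000000000000001111111111111111)·(1010110011100101000110101100010) mod 2 = 0+0+0+0+0+0+0+0+0+0+0+0+0+0+0+1+0+0+0+1+1+0+1+0+1+1+0+0+0+1+0 mod 2 = 1
Syndrome = 00111
Non-zero syndrome: error at position 28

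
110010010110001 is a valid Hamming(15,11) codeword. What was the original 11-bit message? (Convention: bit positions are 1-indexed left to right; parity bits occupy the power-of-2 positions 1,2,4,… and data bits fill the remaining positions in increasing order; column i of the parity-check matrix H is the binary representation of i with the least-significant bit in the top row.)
Parity bits occupy power-of-2 positions; data bits are at positions {3,5,6,7,9,10,11,12,13,14,15} (1-indexed).
Extract: c[3]=0 c[5]=1 c[6]=0 c[7]=0 c[9]=0 c[10]=1 c[11]=1 c[12]=0 c[13]=0 c[14]=0 c[15]=1
Data = 01000110001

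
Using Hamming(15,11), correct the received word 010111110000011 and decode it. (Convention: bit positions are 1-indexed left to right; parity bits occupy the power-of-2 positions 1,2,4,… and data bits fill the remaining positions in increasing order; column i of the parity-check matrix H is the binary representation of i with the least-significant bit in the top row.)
Syndrome s = H · r^T (mod 2), r = 010111110000011:
  s[0] = (101010101010101)·(010111110000011) mod 2 = 0+0+0+0+1+0+1+0+0+0+0+0+0+0+1 mod 2 = 1
  s[1] = (011001100110011)·(010111110000011) mod 2 = 0+1+0+0+0+1+1+0+0+0+0+0+0+1+1 mod 2 = 1
  s[2] = (000111100001111)·(010111110000011) mod 2 = 0+0+0+1+1+1+1+0+0+0+0+0+0+1+1 mod 2 = 0
  s[3] = (000000011111111)·(010111110000011) mod 2 = 0+0+0+0+0+0+0+1+0+0+0+0+0+1+1 mod 2 = 1
Syndrome = 1101
Column 11 of H equals this syndrome → error at bit 11 (1-indexed).
Flip bit 11: 010111110000011 → 010111110010011
Extract data bits at positions {3,5,6,7,9,10,11,12,13,14,15}: 01110010011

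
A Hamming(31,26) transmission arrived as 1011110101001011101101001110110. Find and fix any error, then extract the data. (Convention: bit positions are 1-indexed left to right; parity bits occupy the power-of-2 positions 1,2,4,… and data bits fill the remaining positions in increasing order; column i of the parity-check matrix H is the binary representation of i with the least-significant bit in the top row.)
Syndrome s = H · r^T (mod 2), r = 1011110101001011101101001110110:
  s[0] = (1010101010101010101010101010101)·(1011110101001011101101001110110) mod 2 = 1+0+1+0+1+0+0+0+0+0+0+0+1+0+1+0+1+0+1+0+0+0+0+0+1+0+1+0+1+0+0 mod 2 = 0
  s[1] = (0110011001100110011001100110011)·(1011110101001011101101001110110) mod 2 = 0+0+1+0+0+1+0+0+0+1+0+0+0+0+1+0+0+0+1+0+0+1+0+0+0+1+1+0+0+1+0 mod 2 = 1
  s[2] = (0001111000011110000111100001111)·(1011110101001011101101001110110) mod 2 = 0+0+0+1+1+1+0+0+0+0+0+0+1+0+1+0+0+0+0+1+0+1+0+0+0+0+0+0+1+1+0 mod 2 = 1
  s[3] = (0000000111111110000000011111111)·(1011110101001011101101001110110) mod 2 = 0+0+0+0+0+0+0+1+0+1+0+0+1+0+1+0+0+0+0+0+0+0+0+0+1+1+1+0+1+1+0 mod 2 = 1
  s[4] = (0000000000000001111111111111111)·(1011110101001011101101001110110) mod 2 = 0+0+0+0+0+0+0+0+0+0+0+0+0+0+0+1+1+0+1+1+0+1+0+0+1+1+1+0+1+1+0 mod 2 = 0
Syndrome = 01110
Column 14 of H equals this syndrome → error at bit 14 (1-indexed).
Flip bit 14: 1011110101001011101101001110110 → 1011110101001111101101001110110
Extract data bits at positions {3,5,6,7,9,10,11,12,13,14,15,17,18,19,20,21,22,23,24,25,26,27,28,29,30,31}: 11100100111101101001110110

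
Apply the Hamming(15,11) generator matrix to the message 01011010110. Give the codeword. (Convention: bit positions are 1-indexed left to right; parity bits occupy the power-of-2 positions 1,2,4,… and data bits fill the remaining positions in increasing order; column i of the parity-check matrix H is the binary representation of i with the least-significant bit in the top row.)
Codeword c = d · G (mod 2), d = 01011010110:
  c[0] = d·G[:,0] = (01011010110)·(11011010101) mod 2 = 0+1+0+1+1+0+1+0+1+0+0 mod 2 = 1
  c[1] = d·G[:,1] = (01011010110)·(10110110011) mod 2 = 0+0+0+1+0+0+1+0+0+1+0 mod 2 = 1
  c[2] = d·G[:,2] = (01011010110)·(10000000000) mod 2 = 0+0+0+0+0+0+0+0+0+0+0 mod 2 = 0
  c[3] = d·G[:,3] = (01011010110)·(01110001111) mod 2 = 0+1+0+1+0+0+0+0+1+1+0 mod 2 = 0
  c[4] = d·G[:,4] = (01011010110)·(01000000000) mod 2 = 0+1+0+0+0+0+0+0+0+0+0 mod 2 = 1
  c[5] = d·G[:,5] = (01011010110)·(00100000000) mod 2 = 0+0+0+0+0+0+0+0+0+0+0 mod 2 = 0
  c[6] = d·G[:,6] = (01011010110)·(00010000000) mod 2 = 0+0+0+1+0+0+0+0+0+0+0 mod 2 = 1
  c[7] = d·G[:,7] = (01011010110)·(00001111111) mod 2 = 0+0+0+0+1+0+1+0+1+1+0 mod 2 = 0
  c[8] = d·G[:,8] = (01011010110)·(00001000000) mod 2 = 0+0+0+0+1+0+0+0+0+0+0 mod 2 = 1
  c[9] = d·G[:,9] = (01011010110)·(00000100000) mod 2 = 0+0+0+0+0+0+0+0+0+0+0 mod 2 = 0
  c[10] = d·G[:,10] = (01011010110)·(00000010000) mod 2 = 0+0+0+0+0+0+1+0+0+0+0 mod 2 = 1
  c[11] = d·G[:,11] = (01011010110)·(00000001000) mod 2 = 0+0+0+0+0+0+0+0+0+0+0 mod 2 = 0
  c[12] = d·G[:,12] = (01011010110)·(00000000100) mod 2 = 0+0+0+0+0+0+0+0+1+0+0 mod 2 = 1
  c[13] = d·G[:,13] = (01011010110)·(00000000010) mod 2 = 0+0+0+0+0+0+0+0+0+1+0 mod 2 = 1
  c[14] = d·G[:,14] = (01011010110)·(00000000001) mod 2 = 0+0+0+0+0+0+0+0+0+0+0 mod 2 = 0
Codeword = 110010101010110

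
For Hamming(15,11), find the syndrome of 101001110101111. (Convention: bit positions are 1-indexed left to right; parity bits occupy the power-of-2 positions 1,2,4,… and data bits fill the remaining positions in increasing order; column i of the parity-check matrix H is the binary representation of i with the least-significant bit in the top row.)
Syndrome s = H · r^T (mod 2), r = 101001110101111:
  s[0] = (101010101010101)·(101001110101111) mod 2 = 1+0+1+0+0+0+1+0+0+0+0+0+1+0+1 mod 2 = 1
  s[1] = (011001100110011)·(101001110101111) mod 2 = 0+0+1+0+0+1+1+0+0+1+0+0+0+1+1 mod 2 = 0
  s[2] = (000111100001111)·(101001110101111) mod 2 = 0+0+0+0+0+1+1+0+0+0+0+1+1+1+1 mod 2 = 0
  s[3] = (000000011111111)·(101001110101111) mod 2 = 0+0+0+0+0+0+0+1+0+1+0+1+1+1+1 mod 2 = 0
Syndrome = 1000
Non-zero syndrome: error at position 1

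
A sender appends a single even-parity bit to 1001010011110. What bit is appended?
Sum of data bits: 1+0+0+1+0+1+0+0+1+1+1+1+0 = 7.
7 mod 2 = 1, so parity bit = 1.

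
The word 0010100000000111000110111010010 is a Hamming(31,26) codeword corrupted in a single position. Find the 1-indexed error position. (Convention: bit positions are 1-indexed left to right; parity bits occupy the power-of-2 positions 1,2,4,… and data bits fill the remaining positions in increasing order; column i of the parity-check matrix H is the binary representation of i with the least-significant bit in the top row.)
Syndrome s = H · r^T (mod 2), r = 0010100000000111000110111010010:
  s[0] = (1010101010101010101010101010101)·(0010100000000111000110111010010) mod 2 = 0+0+1+0+1+0+0+0+0+0+0+0+0+0+1+0+0+0+0+0+1+0+1+0+1+0+1+0+0+0+0 mod 2 = 1
  s[1] = (0110011001100110011001100110011)·(0010100000000111000110111010010) mod 2 = 0+0+1+0+0+0+0+0+0+0+0+0+0+1+1+0+0+0+0+0+0+0+1+0+0+0+1+0+0+1+0 mod 2 = 0
  s[2] = (0001111000011110000111100001111)·(0010100000000111000110111010010) mod 2 = 0+0+0+0+1+0+0+0+0+0+0+0+0+1+1+0+0+0+0+1+1+0+1+0+0+0+0+0+0+1+0 mod 2 = 1
  s[3] = (0000000111111110000000011111111)·(0010100000000111000110111010010) mod 2 = 0+0+0+0+0+0+0+0+0+0+0+0+0+1+1+0+0+0+0+0+0+0+0+1+1+0+1+0+0+1+0 mod 2 = 0
  s[4] = (0000000000000001111111111111111)·(0010100000000111000110111010010) mod 2 = 0+0+0+0+0+0+0+0+0+0+0+0+0+0+0+1+0+0+0+1+1+0+1+1+1+0+1+0+0+1+0 mod 2 = 0
Syndrome = 10100
Column i of H is the binary representation of i, so the syndrome is the binary index of the flipped bit.
Read s = 10100 with s[0] as LSB: 1·2^0 + 0·2^1 + 1·2^2 + 0·2^3 + 0·2^4 = 5.
Error is at bit position 5.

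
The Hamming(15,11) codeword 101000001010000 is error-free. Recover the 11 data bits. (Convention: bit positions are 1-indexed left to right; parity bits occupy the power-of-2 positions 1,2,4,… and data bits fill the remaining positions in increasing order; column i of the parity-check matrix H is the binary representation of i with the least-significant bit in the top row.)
Parity bits occupy power-of-2 positions; data bits are at positions {3,5,6,7,9,10,11,12,13,14,15} (1-indexed).
Extract: c[3]=1 c[5]=0 c[6]=0 c[7]=0 c[9]=1 c[10]=0 c[11]=1 c[12]=0 c[13]=0 c[14]=0 c[15]=0
Data = 10001010000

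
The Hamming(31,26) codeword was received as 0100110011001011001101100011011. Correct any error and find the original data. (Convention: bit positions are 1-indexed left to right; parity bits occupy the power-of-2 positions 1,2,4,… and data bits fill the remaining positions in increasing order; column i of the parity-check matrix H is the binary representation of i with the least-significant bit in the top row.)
Syndrome s = H · r^T (mod 2), r = 0100110011001011001101100011011:
  s[0] = (1010101010101010101010101010101)·(0100110011001011001101100011011) mod 2 = 0+0+0+0+1+0+0+0+1+0+0+0+1+0+1+0+0+0+1+0+0+0+1+0+0+0+1+0+0+0+1 mod 2 = 0
  s[1] = (0110011001100110011001100110011)·(0100110011001011001101100011011) mod 2 = 0+1+0+0+0+1+0+0+0+1+0+0+0+0+1+0+0+0+1+0+0+1+1+0+0+0+1+0+0+1+1 mod 2 = 0
  s[2] = (0001111000011110000111100001111)·(0100110011001011001101100011011) mod 2 = 0+0+0+0+1+1+0+0+0+0+0+0+1+0+1+0+0+0+0+1+0+1+1+0+0+0+0+1+0+1+1 mod 2 = 0
  s[3] = (0000000111111110000000011111111)·(0100110011001011001101100011011) mod 2 = 0+0+0+0+0+0+0+0+1+1+0+0+1+0+1+0+0+0+0+0+0+0+0+0+0+0+1+1+0+1+1 mod 2 = 0
  s[4] = (0000000000000001111111111111111)·(0100110011001011001101100011011) mod 2 = 0+0+0+0+0+0+0+0+0+0+0+0+0+0+0+1+0+0+1+1+0+1+1+0+0+0+1+1+0+1+1 mod 2 = 1
Syndrome = 00001
Column 16 of H equals this syndrome → error at bit 16 (1-indexed).
Flip bit 16: 0100110011001011001101100011011 → 0100110011001010001101100011011
Extract data bits at positions {3,5,6,7,9,10,11,12,13,14,15,17,18,19,20,21,22,23,24,25,26,27,28,29,30,31}: 01101100101001101100011011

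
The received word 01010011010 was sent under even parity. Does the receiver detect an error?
Sum of received bits: 0+1+0+1+0+0+1+1+0+1+0 = 5; 5 mod 2 = 1. Result is 1 ≠ 0 → error detected.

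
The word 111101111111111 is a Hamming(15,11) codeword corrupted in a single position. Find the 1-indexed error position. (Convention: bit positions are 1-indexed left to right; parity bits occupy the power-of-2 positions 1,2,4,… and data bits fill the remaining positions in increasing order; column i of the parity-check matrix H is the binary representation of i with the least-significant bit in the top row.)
Syndrome s = H · r^T (mod 2), r = 111101111111111:
  s[0] = (101010101010101)·(111101111111111) mod 2 = 1+0+1+0+0+0+1+0+1+0+1+0+1+0+1 mod 2 = 1
  s[1] = (011001100110011)·(111101111111111) mod 2 = 0+1+1+0+0+1+1+0+0+1+1+0+0+1+1 mod 2 = 0
  s[2] = (000111100001111)·(111101111111111) mod 2 = 0+0+0+1+0+1+1+0+0+0+0+1+1+1+1 mod 2 = 1
  s[3] = (000000011111111)·(111101111111111) mod 2 = 0+0+0+0+0+0+0+1+1+1+1+1+1+1+1 mod 2 = 0
Syndrome = 1010
Column i of H is the binary representation of i, so the syndrome is the binary index of the flipped bit.
Read s = 1010 with s[0] as LSB: 1·2^0 + 0·2^1 + 1·2^2 + 0·2^3 = 5.
Error is at bit position 5.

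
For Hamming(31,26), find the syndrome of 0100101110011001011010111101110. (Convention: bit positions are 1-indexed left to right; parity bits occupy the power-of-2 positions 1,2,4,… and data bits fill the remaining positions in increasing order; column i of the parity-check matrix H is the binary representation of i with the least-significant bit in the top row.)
Syndrome s = H · r^T (mod 2), r = 0100101110011001011010111101110:
  s[0] = (1010101010101010101010101010101)·(0100101110011001011010111101110) mod 2 = 0+0+0+0+1+0+1+0+1+0+0+0+1+0+0+0+0+0+1+0+1+0+1+0+1+0+0+0+1+0+0 mod 2 = 1
  s[1] = (0110011001100110011001100110011)·(0100101110011001011010111101110) mod 2 = 0+1+0+0+0+0+1+0+0+0+0+0+0+0+0+0+0+1+1+0+0+0+1+0+0+1+0+0+0+1+0 mod 2 = 1
  s[2] = (0001111000011110000111100001111)·(0100101110011001011010111101110) mod 2 = 0+0+0+0+1+0+1+0+0+0+0+1+1+0+0+0+0+0+0+0+1+0+1+0+0+0+0+1+1+1+0 mod 2 = 1
  s[3] = (0000000111111110000000011111111)·(0100101110011001011010111101110) mod 2 = 0+0+0+0+0+0+0+1+1+0+0+1+1+0+0+0+0+0+0+0+0+0+0+1+1+1+0+1+1+1+0 mod 2 = 0
  s[4] = (0000000000000001111111111111111)·(0100101110011001011010111101110) mod 2 = 0+0+0+0+0+0+0+0+0+0+0+0+0+0+0+1+0+1+1+0+1+0+1+1+1+1+0+1+1+1+0 mod 2 = 1
Syndrome = 11101
Non-zero syndrome: error at position 23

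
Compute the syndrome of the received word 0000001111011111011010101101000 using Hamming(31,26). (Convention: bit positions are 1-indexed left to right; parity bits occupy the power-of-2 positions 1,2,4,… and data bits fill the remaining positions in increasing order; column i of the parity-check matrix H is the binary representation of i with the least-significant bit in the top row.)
Syndrome s = H · r^T (mod 2), r = 0000001111011111011010101101000:
  s[0] = (1010101010101010101010101010101)·(0000001111011111011010101101000) mod 2 = 0+0+0+0+0+0+1+0+1+0+0+0+1+0+1+0+0+0+1+0+1+0+1+0+1+0+0+0+0+0+0 mod 2 = 0
  s[1] = (0110011001100110011001100110011)·(0000001111011111011010101101000) mod 2 = 0+0+0+0+0+0+1+0+0+1+0+0+0+1+1+0+0+1+1+0+0+0+1+0+0+1+0+0+0+0+0 mod 2 = 0
  s[2] = (0001111000011110000111100001111)·(0000001111011111011010101101000) mod 2 = 0+0+0+0+0+0+1+0+0+0+0+1+1+1+1+0+0+0+0+0+1+0+1+0+0+0+0+1+0+0+0 mod 2 = 0
  s[3] = (0000000111111110000000011111111)·(0000001111011111011010101101000) mod 2 = 0+0+0+0+0+0+0+1+1+1+0+1+1+1+1+0+0+0+0+0+0+0+0+0+1+1+0+1+0+0+0 mod 2 = 0
  s[4] = (0000000000000001111111111111111)·(0000001111011111011010101101000) mod 2 = 0+0+0+0+0+0+0+0+0+0+0+0+0+0+0+1+0+1+1+0+1+0+1+0+1+1+0+1+0+0+0 mod 2 = 0
Syndrome = 00000
s = 0: no error detected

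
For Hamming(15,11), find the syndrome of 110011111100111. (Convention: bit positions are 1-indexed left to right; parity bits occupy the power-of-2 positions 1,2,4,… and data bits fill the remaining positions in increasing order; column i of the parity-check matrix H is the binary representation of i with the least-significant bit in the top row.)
Syndrome s = H · r^T (mod 2), r = 110011111100111:
  s[0] = (101010101010101)·(110011111100111) mod 2 = 1+0+0+0+1+0+1+0+1+0+0+0+1+0+1 mod 2 = 0
  s[1] = (011001100110011)·(110011111100111) mod 2 = 0+1+0+0+0+1+1+0+0+1+0+0+0+1+1 mod 2 = 0
  s[2] = (000111100001111)·(110011111100111) mod 2 = 0+0+0+0+1+1+1+0+0+0+0+0+1+1+1 mod 2 = 0
  s[3] = (000000011111111)·(110011111100111) mod 2 = 0+0+0+0+0+0+0+1+1+1+0+0+1+1+1 mod 2 = 0
Syndrome = 0000
s = 0: no error detected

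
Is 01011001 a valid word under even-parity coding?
Sum of all bits: 0+1+0+1+1+0+0+1 = 4; 4 mod 2 = 0. Result is 0 → valid parity.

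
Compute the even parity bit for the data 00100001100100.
Sum of data bits: 0+0+1+0+0+0+0+1+1+0+0+1+0+0 = 4.
4 mod 2 = 0, so parity bit = 0.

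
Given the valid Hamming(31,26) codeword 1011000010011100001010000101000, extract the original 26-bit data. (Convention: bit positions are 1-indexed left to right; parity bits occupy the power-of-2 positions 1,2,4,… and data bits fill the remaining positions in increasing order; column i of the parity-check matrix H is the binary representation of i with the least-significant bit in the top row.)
Parity bits occupy power-of-2 positions; data bits are at positions {3,5,6,7,9,10,11,12,13,14,15,17,18,19,20,21,22,23,24,25,26,27,28,29,30,31} (1-indexed).
Extract: c[3]=1 c[5]=0 c[6]=0 c[7]=0 c[9]=1 c[10]=0 c[11]=0 c[12]=1 c[13]=1 c[14]=1 c[15]=0 c[17]=0 c[18]=0 c[19]=1 c[20]=0 c[21]=1 c[22]=0 c[23]=0 c[24]=0 c[25]=0 c[26]=1 c[27]=0 c[28]=1 c[29]=0 c[30]=0 c[31]=0
Data = 10001001110001010000101000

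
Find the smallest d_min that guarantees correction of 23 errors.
Correcting t errors requires d_min ≥ 2t + 1 = 2·23 + 1 = 47.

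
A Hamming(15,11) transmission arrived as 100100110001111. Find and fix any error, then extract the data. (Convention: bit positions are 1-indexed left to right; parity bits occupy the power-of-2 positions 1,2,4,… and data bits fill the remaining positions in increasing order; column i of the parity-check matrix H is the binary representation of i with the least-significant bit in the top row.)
Syndrome s = H · r^T (mod 2), r = 100100110001111:
  s[0] = (101010101010101)·(100100110001111) mod 2 = 1+0+0+0+0+0+1+0+0+0+0+0+1+0+1 mod 2 = 0
  s[1] = (011001100110011)·(100100110001111) mod 2 = 0+0+0+0+0+0+1+0+0+0+0+0+0+1+1 mod 2 = 1
  s[2] = (000111100001111)·(100100110001111) mod 2 = 0+0+0+1+0+0+1+0+0+0+0+1+1+1+1 mod 2 = 0
  s[3] = (000000011111111)·(100100110001111) mod 2 = 0+0+0+0+0+0+0+1+0+0+0+1+1+1+1 mod 2 = 1
Syndrome = 0101
Column 10 of H equals this syndrome → error at bit 10 (1-indexed).
Flip bit 10: 100100110001111 → 100100110101111
Extract data bits at positions {3,5,6,7,9,10,11,12,13,14,15}: 00010101111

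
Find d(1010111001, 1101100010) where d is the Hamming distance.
XOR = 0111011011, count of 1s = 7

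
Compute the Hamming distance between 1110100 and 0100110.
XOR = 1010010, count of 1s = 3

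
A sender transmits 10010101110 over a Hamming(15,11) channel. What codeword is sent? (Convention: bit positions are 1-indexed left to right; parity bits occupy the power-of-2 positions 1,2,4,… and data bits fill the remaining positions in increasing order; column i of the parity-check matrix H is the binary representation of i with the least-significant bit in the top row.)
Codeword c = d · G (mod 2), d = 10010101110:
  c[0] = d·G[:,0] = (10010101110)·(11011010101) mod 2 = 1+0+0+1+0+0+0+0+1+0+0 mod 2 = 1
  c[1] = d·G[:,1] = (10010101110)·(10110110011) mod 2 = 1+0+0+1+0+1+0+0+0+1+0 mod 2 = 0
  c[2] = d·G[:,2] = (10010101110)·(10000000000) mod 2 = 1+0+0+0+0+0+0+0+0+0+0 mod 2 = 1
  c[3] = d·G[:,3] = (10010101110)·(01110001111) mod 2 = 0+0+0+1+0+0+0+1+1+1+0 mod 2 = 0
  c[4] = d·G[:,4] = (10010101110)·(01000000000) mod 2 = 0+0+0+0+0+0+0+0+0+0+0 mod 2 = 0
  c[5] = d·G[:,5] = (10010101110)·(00100000000) mod 2 = 0+0+0+0+0+0+0+0+0+0+0 mod 2 = 0
  c[6] = d·G[:,6] = (10010101110)·(00010000000) mod 2 = 0+0+0+1+0+0+0+0+0+0+0 mod 2 = 1
  c[7] = d·G[:,7] = (10010101110)·(00001111111) mod 2 = 0+0+0+0+0+1+0+1+1+1+0 mod 2 = 0
  c[8] = d·G[:,8] = (10010101110)·(00001000000) mod 2 = 0+0+0+0+0+0+0+0+0+0+0 mod 2 = 0
  c[9] = d·G[:,9] = (10010101110)·(00000100000) mod 2 = 0+0+0+0+0+1+0+0+0+0+0 mod 2 = 1
  c[10] = d·G[:,10] = (10010101110)·(00000010000) mod 2 = 0+0+0+0+0+0+0+0+0+0+0 mod 2 = 0
  c[11] = d·G[:,11] = (10010101110)·(00000001000) mod 2 = 0+0+0+0+0+0+0+1+0+0+0 mod 2 = 1
  c[12] = d·G[:,12] = (10010101110)·(00000000100) mod 2 = 0+0+0+0+0+0+0+0+1+0+0 mod 2 = 1
  c[13] = d·G[:,13] = (10010101110)·(00000000010) mod 2 = 0+0+0+0+0+0+0+0+0+1+0 mod 2 = 1
  c[14] = d·G[:,14] = (10010101110)·(00000000001) mod 2 = 0+0+0+0+0+0+0+0+0+0+0 mod 2 = 0
Codeword = 101000100101110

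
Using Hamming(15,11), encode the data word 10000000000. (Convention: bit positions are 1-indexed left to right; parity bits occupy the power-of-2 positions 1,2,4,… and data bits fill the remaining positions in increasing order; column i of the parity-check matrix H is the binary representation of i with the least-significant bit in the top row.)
Codeword c = d · G (mod 2), d = 10000000000:
  c[0] = d·G[:,0] = (10000000000)·(11011010101) mod 2 = 1+0+0+0+0+0+0+0+0+0+0 mod 2 = 1
  c[1] = d·G[:,1] = (10000000000)·(10110110011) mod 2 = 1+0+0+0+0+0+0+0+0+0+0 mod 2 = 1
  c[2] = d·G[:,2] = (10000000000)·(10000000000) mod 2 = 1+0+0+0+0+0+0+0+0+0+0 mod 2 = 1
  c[3] = d·G[:,3] = (10000000000)·(01110001111) mod 2 = 0+0+0+0+0+0+0+0+0+0+0 mod 2 = 0
  c[4] = d·G[:,4] = (10000000000)·(01000000000) mod 2 = 0+0+0+0+0+0+0+0+0+0+0 mod 2 = 0
  c[5] = d·G[:,5] = (10000000000)·(00100000000) mod 2 = 0+0+0+0+0+0+0+0+0+0+0 mod 2 = 0
  c[6] = d·G[:,6] = (10000000000)·(00010000000) mod 2 = 0+0+0+0+0+0+0+0+0+0+0 mod 2 = 0
  c[7] = d·G[:,7] = (10000000000)·(00001111111) mod 2 = 0+0+0+0+0+0+0+0+0+0+0 mod 2 = 0
  c[8] = d·G[:,8] = (10000000000)·(00001000000) mod 2 = 0+0+0+0+0+0+0+0+0+0+0 mod 2 = 0
  c[9] = d·G[:,9] = (10000000000)·(00000100000) mod 2 = 0+0+0+0+0+0+0+0+0+0+0 mod 2 = 0
  c[10] = d·G[:,10] = (10000000000)·(00000010000) mod 2 = 0+0+0+0+0+0+0+0+0+0+0 mod 2 = 0
  c[11] = d·G[:,11] = (10000000000)·(00000001000) mod 2 = 0+0+0+0+0+0+0+0+0+0+0 mod 2 = 0
  c[12] = d·G[:,12] = (10000000000)·(00000000100) mod 2 = 0+0+0+0+0+0+0+0+0+0+0 mod 2 = 0
  c[13] = d·G[:,13] = (10000000000)·(00000000010) mod 2 = 0+0+0+0+0+0+0+0+0+0+0 mod 2 = 0
  c[14] = d·G[:,14] = (10000000000)·(00000000001) mod 2 = 0+0+0+0+0+0+0+0+0+0+0 mod 2 = 0
Codeword = 111000000000000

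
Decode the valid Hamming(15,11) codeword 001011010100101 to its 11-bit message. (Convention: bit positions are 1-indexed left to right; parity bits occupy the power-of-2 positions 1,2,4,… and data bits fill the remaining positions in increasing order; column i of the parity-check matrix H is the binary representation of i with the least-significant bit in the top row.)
Parity bits occupy power-of-2 positions; data bits are at positions {3,5,6,7,9,10,11,12,13,14,15} (1-indexed).
Extract: c[3]=1 c[5]=1 c[6]=1 c[7]=0 c[9]=0 c[10]=1 c[11]=0 c[12]=0 c[13]=1 c[14]=0 c[15]=1
Data = 11100100101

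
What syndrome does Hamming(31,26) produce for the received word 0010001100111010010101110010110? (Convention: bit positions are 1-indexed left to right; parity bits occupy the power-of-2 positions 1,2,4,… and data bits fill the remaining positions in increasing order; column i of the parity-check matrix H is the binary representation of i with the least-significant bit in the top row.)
Syndrome s = H · r^T (mod 2), r = 0010001100111010010101110010110:
  s[0] = (1010101010101010101010101010101)·(0010001100111010010101110010110) mod 2 = 0+0+1+0+0+0+1+0+0+0+1+0+1+0+1+0+0+0+0+0+0+0+1+0+0+0+1+0+1+0+0 mod 2 = 0
  s[1] = (0110011001100110011001100110011)·(0010001100111010010101110010110) mod 2 = 0+0+1+0+0+0+1+0+0+0+1+0+0+0+1+0+0+1+0+0+0+1+1+0+0+0+1+0+0+1+0 mod 2 = 1
  s[2] = (0001111000011110000111100001111)·(0010001100111010010101110010110) mod 2 = 0+0+0+0+0+0+1+0+0+0+0+1+1+0+1+0+0+0+0+1+0+1+1+0+0+0+0+0+1+1+0 mod 2 = 1
  s[3] = (0000000111111110000000011111111)·(0010001100111010010101110010110) mod 2 = 0+0+0+0+0+0+0+1+0+0+1+1+1+0+1+0+0+0+0+0+0+0+0+1+0+0+1+0+1+1+0 mod 2 = 1
  s[4] = (0000000000000001111111111111111)·(0010001100111010010101110010110) mod 2 = 0+0+0+0+0+0+0+0+0+0+0+0+0+0+0+0+0+1+0+1+0+1+1+1+0+0+1+0+1+1+0 mod 2 = 0
Syndrome = 01110
Non-zero syndrome: error at position 14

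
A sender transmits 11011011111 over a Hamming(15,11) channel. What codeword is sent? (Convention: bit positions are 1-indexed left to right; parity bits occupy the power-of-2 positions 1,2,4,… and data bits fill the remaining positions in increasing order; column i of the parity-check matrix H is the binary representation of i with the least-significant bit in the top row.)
Codeword c = d · G (mod 2), d = 11011011111:
  c[0] = d·G[:,0] = (11011011111)·(11011010101) mod 2 = 1+1+0+1+1+0+1+0+1+0+1 mod 2 = 1
  c[1] = d·G[:,1] = (11011011111)·(10110110011) mod 2 = 1+0+0+1+0+0+1+0+0+1+1 mod 2 = 1
  c[2] = d·G[:,2] = (11011011111)·(10000000000) mod 2 = 1+0+0+0+0+0+0+0+0+0+0 mod 2 = 1
  c[3] = d·G[:,3] = (11011011111)·(01110001111) mod 2 = 0+1+0+1+0+0+0+1+1+1+1 mod 2 = 0
  c[4] = d·G[:,4] = (11011011111)·(01000000000) mod 2 = 0+1+0+0+0+0+0+0+0+0+0 mod 2 = 1
  c[5] = d·G[:,5] = (11011011111)·(00100000000) mod 2 = 0+0+0+0+0+0+0+0+0+0+0 mod 2 = 0
  c[6] = d·G[:,6] = (11011011111)·(00010000000) mod 2 = 0+0+0+1+0+0+0+0+0+0+0 mod 2 = 1
  c[7] = d·G[:,7] = (11011011111)·(00001111111) mod 2 = 0+0+0+0+1+0+1+1+1+1+1 mod 2 = 0
  c[8] = d·G[:,8] = (11011011111)·(00001000000) mod 2 = 0+0+0+0+1+0+0+0+0+0+0 mod 2 = 1
  c[9] = d·G[:,9] = (11011011111)·(00000100000) mod 2 = 0+0+0+0+0+0+0+0+0+0+0 mod 2 = 0
  c[10] = d·G[:,10] = (11011011111)·(00000010000) mod 2 = 0+0+0+0+0+0+1+0+0+0+0 mod 2 = 1
  c[11] = d·G[:,11] = (11011011111)·(00000001000) mod 2 = 0+0+0+0+0+0+0+1+0+0+0 mod 2 = 1
  c[12] = d·G[:,12] = (11011011111)·(00000000100) mod 2 = 0+0+0+0+0+0+0+0+1+0+0 mod 2 = 1
  c[13] = d·G[:,13] = (11011011111)·(00000000010) mod 2 = 0+0+0+0+0+0+0+0+0+1+0 mod 2 = 1
  c[14] = d·G[:,14] = (11011011111)·(00000000001) mod 2 = 0+0+0+0+0+0+0+0+0+0+1 mod 2 = 1
Codeword = 111010101011111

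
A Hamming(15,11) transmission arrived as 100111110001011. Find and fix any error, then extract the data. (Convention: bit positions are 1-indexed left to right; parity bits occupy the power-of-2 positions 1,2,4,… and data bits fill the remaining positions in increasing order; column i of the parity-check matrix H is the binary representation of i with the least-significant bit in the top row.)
Syndrome s = H · r^T (mod 2), r = 100111110001011:
  s[0] = (101010101010101)·(100111110001011) mod 2 = 1+0+0+0+1+0+1+0+0+0+0+0+0+0+1 mod 2 = 0
  s[1] = (011001100110011)·(100111110001011) mod 2 = 0+0+0+0+0+1+1+0+0+0+0+0+0+1+1 mod 2 = 0
  s[2] = (000111100001111)·(100111110001011) mod 2 = 0+0+0+1+1+1+1+0+0+0+0+1+0+1+1 mod 2 = 1
  s[3] = (000000011111111)·(100111110001011) mod 2 = 0+0+0+0+0+0+0+1+0+0+0+1+0+1+1 mod 2 = 0
Syndrome = 0010
Column 4 of H equals this syndrome → error at bit 4 (1-indexed).
Flip bit 4: 100111110001011 → 100011110001011
Extract data bits at positions {3,5,6,7,9,10,11,12,13,14,15}: 01110001011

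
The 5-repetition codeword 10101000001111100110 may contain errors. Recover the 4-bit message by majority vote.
Split into 5-bit blocks and majority-vote each:
  block 1 = 10101: 3 ones, 2 zeros → 1
  block 2 = 00000: 0 ones, 5 zeros → 0
  block 3 = 11111: 5 ones, 0 zeros → 1
  block 4 = 00110: 2 ones, 3 zeros → 0
Decoded = 1010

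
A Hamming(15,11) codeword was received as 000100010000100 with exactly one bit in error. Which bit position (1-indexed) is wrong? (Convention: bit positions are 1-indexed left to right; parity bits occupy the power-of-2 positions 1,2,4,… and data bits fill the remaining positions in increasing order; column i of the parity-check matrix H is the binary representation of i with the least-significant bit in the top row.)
Syndrome s = H · r^T (mod 2), r = 000100010000100:
  s[0] = (101010101010101)·(000100010000100) mod 2 = 0+0+0+0+0+0+0+0+0+0+0+0+1+0+0 mod 2 = 1
  s[1] = (011001100110011)·(000100010000100) mod 2 = 0+0+0+0+0+0+0+0+0+0+0+0+0+0+0 mod 2 = 0
  s[2] = (000111100001111)·(000100010000100) mod 2 = 0+0+0+1+0+0+0+0+0+0+0+0+1+0+0 mod 2 = 0
  s[3] = (000000011111111)·(000100010000100) mod 2 = 0+0+0+0+0+0+0+1+0+0+0+0+1+0+0 mod 2 = 0
Syndrome = 1000
Column i of H is the binary representation of i, so the syndrome is the binary index of the flipped bit.
Read s = 1000 with s[0] as LSB: 1·2^0 + 0·2^1 + 0·2^2 + 0·2^3 = 1.
Error is at bit position 1.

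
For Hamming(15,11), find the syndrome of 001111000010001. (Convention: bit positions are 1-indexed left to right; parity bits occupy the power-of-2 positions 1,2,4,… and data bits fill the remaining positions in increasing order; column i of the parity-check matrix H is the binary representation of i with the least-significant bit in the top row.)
Syndrome s = H · r^T (mod 2), r = 001111000010001:
  s[0] = (101010101010101)·(001111000010001) mod 2 = 0+0+1+0+1+0+0+0+0+0+1+0+0+0+1 mod 2 = 0
  s[1] = (011001100110011)·(001111000010001) mod 2 = 0+0+1+0+0+1+0+0+0+0+1+0+0+0+1 mod 2 = 0
  s[2] = (000111100001111)·(001111000010001) mod 2 = 0+0+0+1+1+1+0+0+0+0+0+0+0+0+1 mod 2 = 0
  s[3] = (000000011111111)·(001111000010001) mod 2 = 0+0+0+0+0+0+0+0+0+0+1+0+0+0+1 mod 2 = 0
Syndrome = 0000
s = 0: no error detected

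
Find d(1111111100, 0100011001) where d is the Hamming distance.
XOR = 1011100101, count of 1s = 6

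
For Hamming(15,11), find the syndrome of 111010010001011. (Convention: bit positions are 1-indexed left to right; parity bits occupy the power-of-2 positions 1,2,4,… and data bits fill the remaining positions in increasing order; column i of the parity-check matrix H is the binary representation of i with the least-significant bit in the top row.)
Syndrome s = H · r^T (mod 2), r = 111010010001011:
  s[0] = (101010101010101)·(111010010001011) mod 2 = 1+0+1+0+1+0+0+0+0+0+0+0+0+0+1 mod 2 = 0
  s[1] = (011001100110011)·(111010010001011) mod 2 = 0+1+1+0+0+0+0+0+0+0+0+0+0+1+1 mod 2 = 0
  s[2] = (000111100001111)·(111010010001011) mod 2 = 0+0+0+0+1+0+0+0+0+0+0+1+0+1+1 mod 2 = 0
  s[3] = (000000011111111)·(111010010001011) mod 2 = 0+0+0+0+0+0+0+1+0+0+0+1+0+1+1 mod 2 = 0
Syndrome = 0000
s = 0: no error detected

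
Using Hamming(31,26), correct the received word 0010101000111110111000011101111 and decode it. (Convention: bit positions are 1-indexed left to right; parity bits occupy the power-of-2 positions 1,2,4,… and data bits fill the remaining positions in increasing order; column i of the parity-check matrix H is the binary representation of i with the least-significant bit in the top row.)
Syndrome s = H · r^T (mod 2), r = 0010101000111110111000011101111:
  s[0] = (1010101010101010101010101010101)·(0010101000111110111000011101111) mod 2 = 0+0+1+0+1+0+1+0+0+0+1+0+1+0+1+0+1+0+1+0+0+0+0+0+1+0+0+0+1+0+1 mod 2 = 1
  s[1] = (0110011001100110011001100110011)·(0010101000111110111000011101111) mod 2 = 0+0+1+0+0+0+1+0+0+0+1+0+0+1+1+0+0+1+1+0+0+0+0+0+0+1+0+0+0+1+1 mod 2 = 0
  s[2] = (0001111000011110000111100001111)·(0010101000111110111000011101111) mod 2 = 0+0+0+0+1+0+1+0+0+0+0+1+1+1+1+0+0+0+0+0+0+0+0+0+0+0+0+1+1+1+1 mod 2 = 0
  s[3] = (0000000111111110000000011111111)·(0010101000111110111000011101111) mod 2 = 0+0+0+0+0+0+0+0+0+0+1+1+1+1+1+0+0+0+0+0+0+0+0+1+1+1+0+1+1+1+1 mod 2 = 0
  s[4] = (0000000000000001111111111111111)·(0010101000111110111000011101111) mod 2 = 0+0+0+0+0+0+0+0+0+0+0+0+0+0+0+0+1+1+1+0+0+0+0+1+1+1+0+1+1+1+1 mod 2 = 0
Syndrome = 10000
Column 1 of H equals this syndrome → error at bit 1 (1-indexed).
Flip bit 1: 0010101000111110111000011101111 → 1010101000111110111000011101111
Extract data bits at positions {3,5,6,7,9,10,11,12,13,14,15,17,18,19,20,21,22,23,24,25,26,27,28,29,30,31}: 11010011111111000011101111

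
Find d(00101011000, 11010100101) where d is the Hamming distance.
XOR = 11111111101, count of 1s = 10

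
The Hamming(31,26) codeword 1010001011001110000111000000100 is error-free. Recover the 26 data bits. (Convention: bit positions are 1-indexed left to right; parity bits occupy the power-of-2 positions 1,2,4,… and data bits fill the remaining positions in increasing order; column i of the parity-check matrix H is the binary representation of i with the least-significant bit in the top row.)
Parity bits occupy power-of-2 positions; data bits are at positions {3,5,6,7,9,10,11,12,13,14,15,17,18,19,20,21,22,23,24,25,26,27,28,29,30,31} (1-indexed).
Extract: c[3]=1 c[5]=0 c[6]=0 c[7]=1 c[9]=1 c[10]=1 c[11]=0 c[12]=0 c[13]=1 c[14]=1 c[15]=1 c[17]=0 c[18]=0 c[19]=0 c[20]=1 c[21]=1 c[22]=1 c[23]=0 c[24]=0 c[25]=0 c[26]=0 c[27]=0 c[28]=0 c[29]=1 c[30]=0 c[31]=0
Data = 10011100111000111000000100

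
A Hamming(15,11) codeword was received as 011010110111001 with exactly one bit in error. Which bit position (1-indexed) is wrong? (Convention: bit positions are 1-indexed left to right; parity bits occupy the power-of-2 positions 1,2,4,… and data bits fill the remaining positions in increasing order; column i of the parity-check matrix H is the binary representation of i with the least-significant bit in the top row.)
Syndrome s = H · r^T (mod 2), r = 011010110111001:
  s[0] = (101010101010101)·(011010110111001) mod 2 = 0+0+1+0+1+0+1+0+0+0+1+0+0+0+1 mod 2 = 1
  s[1] = (011001100110011)·(011010110111001) mod 2 = 0+1+1+0+0+0+1+0+0+1+1+0+0+0+1 mod 2 = 0
  s[2] = (000111100001111)·(011010110111001) mod 2 = 0+0+0+0+1+0+1+0+0+0+0+1+0+0+1 mod 2 = 0
  s[3] = (000000011111111)·(011010110111001) mod 2 = 0+0+0+0+0+0+0+1+0+1+1+1+0+0+1 mod 2 = 1
Syndrome = 1001
Column i of H is the binary representation of i, so the syndrome is the binary index of the flipped bit.
Read s = 1001 with s[0] as LSB: 1·2^0 + 0·2^1 + 0·2^2 + 1·2^3 = 9.
Error is at bit position 9.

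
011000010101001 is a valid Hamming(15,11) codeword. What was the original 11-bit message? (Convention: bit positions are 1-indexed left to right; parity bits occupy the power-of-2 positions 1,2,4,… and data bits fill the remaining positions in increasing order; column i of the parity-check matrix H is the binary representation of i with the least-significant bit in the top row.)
Parity bits occupy power-of-2 positions; data bits are at positions {3,5,6,7,9,10,11,12,13,14,15} (1-indexed).
Extract: c[3]=1 c[5]=0 c[6]=0 c[7]=0 c[9]=0 c[10]=1 c[11]=0 c[12]=1 c[13]=0 c[14]=0 c[15]=1
Data = 10000101001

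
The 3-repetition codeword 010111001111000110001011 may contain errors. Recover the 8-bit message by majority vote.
Split into 3-bit blocks and majority-vote each:
  block 1 = 010: 1 ones, 2 zeros → 0
  block 2 = 111: 3 ones, 0 zeros → 1
  block 3 = 001: 1 ones, 2 zeros → 0
  block 4 = 111: 3 ones, 0 zeros → 1
  block 5 = 000: 0 ones, 3 zeros → 0
  block 6 = 110: 2 ones, 1 zeros → 1
  block 7 = 001: 1 ones, 2 zeros → 0
  block 8 = 011: 2 ones, 1 zeros → 1
Decoded = 01010101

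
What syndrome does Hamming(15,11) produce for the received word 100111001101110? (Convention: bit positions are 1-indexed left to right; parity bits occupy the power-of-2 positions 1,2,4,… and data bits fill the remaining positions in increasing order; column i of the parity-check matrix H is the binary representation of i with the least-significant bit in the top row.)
Syndrome s = H · r^T (mod 2), r = 100111001101110:
  s[0] = (101010101010101)·(100111001101110) mod 2 = 1+0+0+0+1+0+0+0+1+0+0+0+1+0+0 mod 2 = 0
  s[1] = (011001100110011)·(100111001101110) mod 2 = 0+0+0+0+0+1+0+0+0+1+0+0+0+1+0 mod 2 = 1
  s[2] = (000111100001111)·(100111001101110) mod 2 = 0+0+0+1+1+1+0+0+0+0+0+1+1+1+0 mod 2 = 0
  s[3] = (000000011111111)·(100111001101110) mod 2 = 0+0+0+0+0+0+0+0+1+1+0+1+1+1+0 mod 2 = 1
Syndrome = 0101
Non-zero syndrome: error at position 10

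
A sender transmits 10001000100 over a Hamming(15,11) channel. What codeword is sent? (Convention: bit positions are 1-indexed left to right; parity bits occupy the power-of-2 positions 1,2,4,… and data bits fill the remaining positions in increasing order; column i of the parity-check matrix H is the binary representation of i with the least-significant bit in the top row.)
Codeword c = d · G (mod 2), d = 10001000100:
  c[0] = d·G[:,0] = (10001000100)·(11011010101) mod 2 = 1+0+0+0+1+0+0+0+1+0+0 mod 2 = 1
  c[1] = d·G[:,1] = (10001000100)·(10110110011) mod 2 = 1+0+0+0+0+0+0+0+0+0+0 mod 2 = 1
  c[2] = d·G[:,2] = (10001000100)·(10000000000) mod 2 = 1+0+0+0+0+0+0+0+0+0+0 mod 2 = 1
  c[3] = d·G[:,3] = (10001000100)·(01110001111) mod 2 = 0+0+0+0+0+0+0+0+1+0+0 mod 2 = 1
  c[4] = d·G[:,4] = (10001000100)·(01000000000) mod 2 = 0+0+0+0+0+0+0+0+0+0+0 mod 2 = 0
  c[5] = d·G[:,5] = (10001000100)·(00100000000) mod 2 = 0+0+0+0+0+0+0+0+0+0+0 mod 2 = 0
  c[6] = d·G[:,6] = (10001000100)·(00010000000) mod 2 = 0+0+0+0+0+0+0+0+0+0+0 mod 2 = 0
  c[7] = d·G[:,7] = (10001000100)·(00001111111) mod 2 = 0+0+0+0+1+0+0+0+1+0+0 mod 2 = 0
  c[8] = d·G[:,8] = (10001000100)·(00001000000) mod 2 = 0+0+0+0+1+0+0+0+0+0+0 mod 2 = 1
  c[9] = d·G[:,9] = (10001000100)·(00000100000) mod 2 = 0+0+0+0+0+0+0+0+0+0+0 mod 2 = 0
  c[10] = d·G[:,10] = (10001000100)·(00000010000) mod 2 = 0+0+0+0+0+0+0+0+0+0+0 mod 2 = 0
  c[11] = d·G[:,11] = (10001000100)·(00000001000) mod 2 = 0+0+0+0+0+0+0+0+0+0+0 mod 2 = 0
  c[12] = d·G[:,12] = (10001000100)·(00000000100) mod 2 = 0+0+0+0+0+0+0+0+1+0+0 mod 2 = 1
  c[13] = d·G[:,13] = (10001000100)·(00000000010) mod 2 = 0+0+0+0+0+0+0+0+0+0+0 mod 2 = 0
  c[14] = d·G[:,14] = (10001000100)·(00000000001) mod 2 = 0+0+0+0+0+0+0+0+0+0+0 mod 2 = 0
Codeword = 111100001000100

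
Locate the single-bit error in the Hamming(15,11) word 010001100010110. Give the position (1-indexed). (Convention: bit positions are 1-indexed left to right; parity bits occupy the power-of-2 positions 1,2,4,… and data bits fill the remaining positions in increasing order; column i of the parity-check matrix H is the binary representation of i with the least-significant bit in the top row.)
Syndrome s = H · r^T (mod 2), r = 010001100010110:
  s[0] = (101010101010101)·(010001100010110) mod 2 = 0+0+0+0+0+0+1+0+0+0+1+0+1+0+0 mod 2 = 1
  s[1] = (011001100110011)·(010001100010110) mod 2 = 0+1+0+0+0+1+1+0+0+0+1+0+0+1+0 mod 2 = 1
  s[2] = (000111100001111)·(010001100010110) mod 2 = 0+0+0+0+0+1+1+0+0+0+0+0+1+1+0 mod 2 = 0
  s[3] = (000000011111111)·(010001100010110) mod 2 = 0+0+0+0+0+0+0+0+0+0+1+0+1+1+0 mod 2 = 1
Syndrome = 1101
Column i of H is the binary representation of i, so the syndrome is the binary index of the flipped bit.
Read s = 1101 with s[0] as LSB: 1·2^0 + 1·2^1 + 0·2^2 + 1·2^3 = 11.
Error is at bit position 11.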